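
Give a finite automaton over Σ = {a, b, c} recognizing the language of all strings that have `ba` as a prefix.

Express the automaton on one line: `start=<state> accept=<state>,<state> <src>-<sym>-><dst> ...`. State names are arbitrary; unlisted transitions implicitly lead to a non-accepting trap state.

Check the first 2 symbols one by one: q0 through q1 record how many have matched `ba` so far; any wrong symbol goes to the dead state q3. After all 2 match we enter the accepting sink q2.
With 4 states:
        a   b   c  
>  q0   q3  q1  q3 
   q1   q2  q3  q3 
 * q2   q2  q2  q2 
   q3   q3  q3  q3 
(> = start, * = accepting)

start=q0 accept=q2 q0-a->q3 q0-b->q1 q0-c->q3 q1-a->q2 q1-b->q3 q1-c->q3 q2-a->q2 q2-b->q2 q2-c->q2 q3-a->q3 q3-b->q3 q3-c->q3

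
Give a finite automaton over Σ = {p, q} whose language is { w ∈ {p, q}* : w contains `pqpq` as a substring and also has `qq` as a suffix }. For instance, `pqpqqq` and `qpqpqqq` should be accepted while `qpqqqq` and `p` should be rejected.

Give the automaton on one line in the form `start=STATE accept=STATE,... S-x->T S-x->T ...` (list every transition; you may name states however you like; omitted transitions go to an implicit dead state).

start=s0 accept=s6 s0-p->s1 s0-q->s0 s1-p->s1 s1-q->s2 s2-p->s3 s2-q->s0 s3-p->s1 s3-q->s4 s4-p->s5 s4-q->s6 s5-p->s5 s5-q->s4 s6-p->s5 s6-q->s6

Run two small machines in parallel and take their product. The first has 5 states tracking whether and how much of `pqpq` has been seen; the second has 3 states tracking how much of the suffix `qq` has currently been matched. A product state is a pair (one from each), accepting exactly when both do. Minimizing collapses redundant product states.
A 7-state machine:
        p   q  
>  s0   s1  s0 
   s1   s1  s2 
   s2   s3  s0 
   s3   s1  s4 
   s4   s5  s6 
   s5   s5  s4 
 * s6   s5  s6 
(> = start, * = accepting)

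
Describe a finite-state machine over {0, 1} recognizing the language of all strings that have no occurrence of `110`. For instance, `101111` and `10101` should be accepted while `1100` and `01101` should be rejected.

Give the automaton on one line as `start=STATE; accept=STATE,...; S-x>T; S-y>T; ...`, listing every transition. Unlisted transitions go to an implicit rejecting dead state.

This is the complement of 'contains `110`'. Use the same substring-matching states — S0 through S3 holding how much of `110` has just been matched — but flip the accepting set: everything except the trap S3 accepts.
With 4 states:
        0   1  
>* S0   S0  S1 
 * S1   S0  S2 
 * S2   S3  S2 
   S3   S3  S3 
(> = start, * = accepting)

start=S0; accept=S0,S1,S2; S0-0>S0; S0-1>S1; S1-0>S0; S1-1>S2; S2-0>S3; S2-1>S2; S3-0>S3; S3-1>S3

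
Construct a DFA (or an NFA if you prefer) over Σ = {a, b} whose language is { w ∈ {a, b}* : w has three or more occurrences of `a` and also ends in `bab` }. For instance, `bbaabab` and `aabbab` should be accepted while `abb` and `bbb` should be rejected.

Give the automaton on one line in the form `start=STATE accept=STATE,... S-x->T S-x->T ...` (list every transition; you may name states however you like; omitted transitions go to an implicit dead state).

Build one automaton per condition and run them in lockstep. The first has 5 states tracking the count of `a`s, saturating at 4; the second has 4 states tracking how much of the suffix `bab` has currently been matched. A product state is a pair (one from each), accepting exactly when both do.
With 18 states:
          a    b  
>  s0     s1   s2 
   s1     s3   s4 
   s2     s5   s2 
   s3     s6   s7 
   s4     s8   s4 
   s5     s3   s9 
   s6    s10  s11 
   s7    s12   s7 
   s8     s6  s13 
   s9     s8   s4 
   s10   s10  s14 
   s11   s15  s11 
   s12   s10  s16 
   s13   s12   s7 
   s14   s15  s14 
   s15   s10  s17 
 * s16   s15  s11 
 * s17   s15  s14 
(> = start, * = accepting)

start=s0 accept=s16,s17 s0-a->s1 s0-b->s2 s1-a->s3 s1-b->s4 s2-a->s5 s2-b->s2 s3-a->s6 s3-b->s7 s4-a->s8 s4-b->s4 s5-a->s3 s5-b->s9 s6-a->s10 s6-b->s11 s7-a->s12 s7-b->s7 s8-a->s6 s8-b->s13 s9-a->s8 s9-b->s4 s10-a->s10 s10-b->s14 s11-a->s15 s11-b->s11 s12-a->s10 s12-b->s16 s13-a->s12 s13-b->s7 s14-a->s15 s14-b->s14 s15-a->s10 s15-b->s17 s16-a->s15 s16-b->s11 s17-a->s15 s17-b->s14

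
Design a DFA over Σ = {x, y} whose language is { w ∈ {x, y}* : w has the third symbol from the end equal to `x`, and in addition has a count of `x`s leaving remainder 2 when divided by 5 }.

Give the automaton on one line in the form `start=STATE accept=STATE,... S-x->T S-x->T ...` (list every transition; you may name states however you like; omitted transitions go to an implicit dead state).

Run two small machines in parallel and take their product. The first has 15 states tracking the last 3 symbols read; the second has 5 states tracking the count of `x`s modulo 5. A product state is a pair (one from each), accepting exactly when both do. Minimizing collapses redundant product states.
16 states suffice.
          x    y  
>  s0     s1   s0 
   s1     s2   s3 
   s2     s4   s5 
   s3     s6   s7 
   s4     s8   s4 
 * s5     s4   s9 
 * s6     s4  s10 
   s7    s11   s7 
   s8    s12   s8 
 * s9     s4  s13 
   s10    s4   s9 
   s11    s4  s10 
   s12   s14   s0 
   s13    s4  s13 
   s14   s15   s3 
 * s15    s4   s5 
(> = start, * = accepting)

start=s0 accept=s5,s6,s9,s15 s0-x->s1 s0-y->s0 s1-x->s2 s1-y->s3 s2-x->s4 s2-y->s5 s3-x->s6 s3-y->s7 s4-x->s8 s4-y->s4 s5-x->s4 s5-y->s9 s6-x->s4 s6-y->s10 s7-x->s11 s7-y->s7 s8-x->s12 s8-y->s8 s9-x->s4 s9-y->s13 s10-x->s4 s10-y->s9 s11-x->s4 s11-y->s10 s12-x->s14 s12-y->s0 s13-x->s4 s13-y->s13 s14-x->s15 s14-y->s3 s15-x->s4 s15-y->s5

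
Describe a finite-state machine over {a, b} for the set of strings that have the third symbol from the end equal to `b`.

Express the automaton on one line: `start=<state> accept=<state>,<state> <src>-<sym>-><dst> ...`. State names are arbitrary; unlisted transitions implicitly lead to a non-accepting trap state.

start=q0 accept=q11,q12,q13,q14 q0-a->q1 q0-b->q2 q1-a->q3 q1-b->q4 q2-a->q5 q2-b->q6 q3-a->q7 q3-b->q8 q4-a->q9 q4-b->q10 q5-a->q11 q5-b->q12 q6-a->q13 q6-b->q14 q7-a->q7 q7-b->q8 q8-a->q9 q8-b->q10 q9-a->q11 q9-b->q12 q10-a->q13 q10-b->q14 q11-a->q7 q11-b->q8 q12-a->q9 q12-b->q10 q13-a->q11 q13-b->q12 q14-a->q13 q14-b->q14

A DFA must remember the last 3 symbols (since which symbol is third-to-last isn't known until the input ends). Use one state per possible window of the last ≤3 symbols; accept from those whose window starts with `b`.
          a    b  
>  q0     q1   q2 
   q1     q3   q4 
   q2     q5   q6 
   q3     q7   q8 
   q4     q9  q10 
   q5    q11  q12 
   q6    q13  q14 
   q7     q7   q8 
   q8     q9  q10 
   q9    q11  q12 
   q10   q13  q14 
 * q11    q7   q8 
 * q12    q9  q10 
 * q13   q11  q12 
 * q14   q13  q14 
(> = start, * = accepting)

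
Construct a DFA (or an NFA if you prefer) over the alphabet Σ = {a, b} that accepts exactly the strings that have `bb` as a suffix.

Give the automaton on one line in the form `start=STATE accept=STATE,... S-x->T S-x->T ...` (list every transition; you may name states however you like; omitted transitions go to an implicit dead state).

Let each state record the length of the longest suffix of the input read so far that is also a prefix of `bb`. S1 means the last symbol is `b`; S2 means the last 2 symbols are `bb`. Accept only at S2, where the string currently ends in `bb`.
A 3-state machine:
        a   b  
>  S0   S0  S1 
   S1   S0  S2 
 * S2   S0  S2 
(> = start, * = accepting)

start=S0 accept=S2 S0-a->S0 S0-b->S1 S1-a->S0 S1-b->S2 S2-a->S0 S2-b->S2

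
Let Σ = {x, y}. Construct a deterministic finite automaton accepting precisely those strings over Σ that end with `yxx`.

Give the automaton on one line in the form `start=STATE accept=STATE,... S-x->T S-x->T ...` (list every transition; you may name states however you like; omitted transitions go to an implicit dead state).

start=q0 accept=q3 q0-x->q0 q0-y->q1 q1-x->q2 q1-y->q1 q2-x->q3 q2-y->q1 q3-x->q0 q3-y->q1

Remember how much of `yxx` the current input suffix matches. State q0 means no match yet; q1 means the last symbol is `y`; q2 means the last 2 symbols are `yx`; q3 means the last 3 symbols are `yxx`. Only q3 accepts. On a mismatch, fall back to the longest proper suffix that is still a prefix of `yxx`.
With 4 states:
        x   y  
>  q0   q0  q1 
   q1   q2  q1 
   q2   q3  q1 
 * q3   q0  q1 
(> = start, * = accepting)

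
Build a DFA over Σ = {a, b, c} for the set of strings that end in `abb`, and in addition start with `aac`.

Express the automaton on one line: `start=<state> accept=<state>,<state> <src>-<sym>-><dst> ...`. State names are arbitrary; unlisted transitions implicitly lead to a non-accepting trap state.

start=q0 accept=q10 q0-a->q1 q0-b->q2 q0-c->q2 q1-a->q3 q1-b->q4 q1-c->q2 q2-a->q5 q2-b->q2 q2-c->q2 q3-a->q5 q3-b->q4 q3-c->q6 q4-a->q5 q4-b->q7 q4-c->q2 q5-a->q5 q5-b->q4 q5-c->q2 q6-a->q8 q6-b->q6 q6-c->q6 q7-a->q5 q7-b->q2 q7-c->q2 q8-a->q8 q8-b->q9 q8-c->q6 q9-a->q8 q9-b->q10 q9-c->q6 q10-a->q8 q10-b->q6 q10-c->q6

Run two small machines in parallel and take their product. One (4 states) tracks how much of the suffix `abb` has currently been matched; the other (5 states) tracks whether the input so far still matches the prefix `aac`. Each combined state is a pair, one component from each; accept when both components accept.
          a    b    c  
>  q0     q1   q2   q2 
   q1     q3   q4   q2 
   q2     q5   q2   q2 
   q3     q5   q4   q6 
   q4     q5   q7   q2 
   q5     q5   q4   q2 
   q6     q8   q6   q6 
   q7     q5   q2   q2 
   q8     q8   q9   q6 
   q9     q8  q10   q6 
 * q10    q8   q6   q6 
(> = start, * = accepting)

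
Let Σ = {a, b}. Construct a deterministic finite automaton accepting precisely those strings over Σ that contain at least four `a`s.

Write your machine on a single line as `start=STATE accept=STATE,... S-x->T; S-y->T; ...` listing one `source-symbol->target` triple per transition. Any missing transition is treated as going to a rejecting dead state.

Only the number of `a`s matters, and only up to 5. Make a chain S0 → S1 → S2 → S3 → S4 → S5 advanced by each `a` (with S5 absorbing); every other symbol self-loops. The accepting set is {S4, S5}.
With 6 states:
        a   b  
>  S0   S1  S0 
   S1   S2  S1 
   S2   S3  S2 
   S3   S4  S3 
 * S4   S5  S4 
 * S5   S5  S5 
(> = start, * = accepting)

start=S0; accept=S4,S5; S0-a->S1; S0-b->S0; S1-a->S2; S1-b->S1; S2-a->S3; S2-b->S2; S3-a->S4; S3-b->S3; S4-a->S5; S4-b->S4; S5-a->S5; S5-b->S5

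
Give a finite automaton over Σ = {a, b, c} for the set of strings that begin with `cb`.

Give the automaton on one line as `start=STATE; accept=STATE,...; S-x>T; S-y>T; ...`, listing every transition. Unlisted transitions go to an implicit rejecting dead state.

start=q0; accept=q2; q0-a>q3; q0-b>q3; q0-c>q1; q1-a>q3; q1-b>q2; q1-c>q3; q2-a>q2; q2-b>q2; q2-c>q2; q3-a>q3; q3-b>q3; q3-c>q3

Check the first 2 symbols one by one: q0 through q1 record how many have matched `cb` so far; any wrong symbol goes to the dead state q3. After all 2 match we enter the accepting sink q2.
4 states suffice.
        a   b   c  
>  q0   q3  q3  q1 
   q1   q3  q2  q3 
 * q2   q2  q2  q2 
   q3   q3  q3  q3 
(> = start, * = accepting)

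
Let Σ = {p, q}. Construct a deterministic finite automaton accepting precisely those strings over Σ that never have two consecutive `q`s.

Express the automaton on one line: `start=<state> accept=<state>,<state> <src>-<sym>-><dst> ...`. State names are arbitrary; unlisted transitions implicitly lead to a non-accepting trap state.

Track partial matches of the forbidden pattern `qq`. State C is a dead state reached once `qq` has occurred; every other state accepts. A means no part of `qq` is currently matched.
A 3-state machine:
       p  q 
>* A   A  B 
 * B   A  C 
   C   C  C 
(> = start, * = accepting)

start=A accept=A,B A-p->A A-q->B B-p->A B-q->C C-p->C C-q->C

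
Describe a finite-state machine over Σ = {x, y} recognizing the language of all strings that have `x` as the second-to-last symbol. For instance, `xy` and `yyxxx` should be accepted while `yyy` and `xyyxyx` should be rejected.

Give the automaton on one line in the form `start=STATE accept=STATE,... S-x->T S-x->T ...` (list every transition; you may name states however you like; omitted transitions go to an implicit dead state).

Because acceptance depends on a position counted from the end, the machine has to buffer the most recent 2 symbols. Make each state the string of the last up-to-2 symbols read; on input `x` shift the window left and append `x`. Accept when the buffered window has length 2 and begins with `x`.
A 7-state machine:
       x  y 
>  A   B  C 
   B   D  E 
   C   F  G 
 * D   D  E 
 * E   F  G 
   F   D  E 
   G   F  G 
(> = start, * = accepting)

start=A accept=D,E A-x->B A-y->C B-x->D B-y->E C-x->F C-y->G D-x->D D-y->E E-x->F E-y->G F-x->D F-y->E G-x->F G-y->G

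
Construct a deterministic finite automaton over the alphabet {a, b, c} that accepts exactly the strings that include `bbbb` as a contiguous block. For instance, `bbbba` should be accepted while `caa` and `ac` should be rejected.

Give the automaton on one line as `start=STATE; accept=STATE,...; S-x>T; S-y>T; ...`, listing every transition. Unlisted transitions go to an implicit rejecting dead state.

Track how much of `bbbb` has been matched so far: state q0 is no progress, q4 is the absorbing accept state reached once `bbbb` has occurred. Intermediate states record partial matches; on a mismatch, fall back to the longest reusable overlap.
        a   b   c  
>  q0   q0  q1  q0 
   q1   q0  q2  q0 
   q2   q0  q3  q0 
   q3   q0  q4  q0 
 * q4   q4  q4  q4 
(> = start, * = accepting)

start=q0; accept=q4; q0-a>q0; q0-b>q1; q0-c>q0; q1-a>q0; q1-b>q2; q1-c>q0; q2-a>q0; q2-b>q3; q2-c>q0; q3-a>q0; q3-b>q4; q3-c>q0; q4-a>q4; q4-b>q4; q4-c>q4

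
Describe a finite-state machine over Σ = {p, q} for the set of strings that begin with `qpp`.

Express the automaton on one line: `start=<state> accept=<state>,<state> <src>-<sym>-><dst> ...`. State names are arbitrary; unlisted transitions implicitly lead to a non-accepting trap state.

start=A accept=D A-p->E A-q->B B-p->C B-q->E C-p->D C-q->E D-p->D D-q->D E-p->E E-q->E

Check the first 3 symbols one by one: A through C record how many have matched `qpp` so far; any wrong symbol goes to the dead state E. After all 3 match we enter the accepting sink D.
With 5 states:
       p  q 
>  A   E  B 
   B   C  E 
   C   D  E 
 * D   D  D 
   E   E  E 
(> = start, * = accepting)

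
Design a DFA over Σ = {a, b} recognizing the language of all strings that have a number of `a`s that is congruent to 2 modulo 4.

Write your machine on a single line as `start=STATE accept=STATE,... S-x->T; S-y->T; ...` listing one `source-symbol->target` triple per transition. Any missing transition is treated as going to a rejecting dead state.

The only thing that matters is how many `a`s have appeared, reduced mod 4. Use one state per residue: q0 for 0, …, q3 for 3. Reading `a` moves to the next residue; anything else stays put. q2 is accepting.
With 4 states:
        a   b  
>  q0   q1  q0 
   q1   q2  q1 
 * q2   q3  q2 
   q3   q0  q3 
(> = start, * = accepting)

start=q0; accept=q2; q0-a->q1; q0-b->q0; q1-a->q2; q1-b->q1; q2-a->q3; q2-b->q2; q3-a->q0; q3-b->q3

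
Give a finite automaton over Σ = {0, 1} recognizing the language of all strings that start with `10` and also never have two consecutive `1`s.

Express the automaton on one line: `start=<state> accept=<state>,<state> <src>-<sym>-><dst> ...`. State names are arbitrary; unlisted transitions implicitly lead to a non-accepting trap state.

start=S0 accept=S4,S6 S0-0->S1 S0-1->S2 S1-0->S1 S1-1->S3 S2-0->S4 S2-1->S5 S3-0->S1 S3-1->S5 S4-0->S4 S4-1->S6 S5-0->S5 S5-1->S5 S6-0->S4 S6-1->S7 S7-0->S7 S7-1->S7

Build one automaton per condition and run them in lockstep. The first has 4 states tracking whether the input so far still matches the prefix `10`; the second has 3 states tracking partial matches of the forbidden pattern `11`. A product state is a pair (one from each), accepting exactly when both do.
An 8-state machine:
        0   1  
>  S0   S1  S2 
   S1   S1  S3 
   S2   S4  S5 
   S3   S1  S5 
 * S4   S4  S6 
   S5   S5  S5 
 * S6   S4  S7 
   S7   S7  S7 
(> = start, * = accepting)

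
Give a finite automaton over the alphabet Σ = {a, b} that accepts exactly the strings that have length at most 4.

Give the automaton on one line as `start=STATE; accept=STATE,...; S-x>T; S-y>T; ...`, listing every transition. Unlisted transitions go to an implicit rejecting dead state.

We only need to distinguish lengths 0, 1, …, 4, and '>4'. Chain q0 → q1 → q2 → q3 → q4 → q5 on every symbol, with q5 looping. Accepting states: {q0, q1, q2, q3, q4}.
A 6-state machine:
        a   b  
>* q0   q1  q1 
 * q1   q2  q2 
 * q2   q3  q3 
 * q3   q4  q4 
 * q4   q5  q5 
   q5   q5  q5 
(> = start, * = accepting)

start=q0; accept=q0,q1,q2,q3,q4; q0-a>q1; q0-b>q1; q1-a>q2; q1-b>q2; q2-a>q3; q2-b>q3; q3-a>q4; q3-b>q4; q4-a>q5; q4-b>q5; q5-a>q5; q5-b>q5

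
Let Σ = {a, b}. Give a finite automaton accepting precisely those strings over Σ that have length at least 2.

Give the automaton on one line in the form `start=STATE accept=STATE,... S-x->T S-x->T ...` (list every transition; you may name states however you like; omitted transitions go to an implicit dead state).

We only need to distinguish lengths 0, 1, …, 2, and '>2'. Chain s0 → s1 → s2 → s3 on every symbol, with s3 looping. Accepting states: {s2, s3}.
With 4 states:
        a   b  
>  s0   s1  s1 
   s1   s2  s2 
 * s2   s3  s3 
 * s3   s3  s3 
(> = start, * = accepting)

start=s0 accept=s2,s3 s0-a->s1 s0-b->s1 s1-a->s2 s1-b->s2 s2-a->s3 s2-b->s3 s3-a->s3 s3-b->s3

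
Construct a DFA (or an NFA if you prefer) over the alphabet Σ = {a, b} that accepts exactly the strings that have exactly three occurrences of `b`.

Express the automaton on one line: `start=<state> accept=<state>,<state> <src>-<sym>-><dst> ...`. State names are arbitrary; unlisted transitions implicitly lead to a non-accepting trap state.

Count `b`s, saturating at 4: states q0 through q3 mean 0 through 3 `b`s seen; q4 means more than 3. Each `b` increments (capped at q4); other symbols loop. Accept from {q3}.
5 states suffice.
        a   b  
>  q0   q0  q1 
   q1   q1  q2 
   q2   q2  q3 
 * q3   q3  q4 
   q4   q4  q4 
(> = start, * = accepting)

start=q0 accept=q3 q0-a->q0 q0-b->q1 q1-a->q1 q1-b->q2 q2-a->q2 q2-b->q3 q3-a->q3 q3-b->q4 q4-a->q4 q4-b->q4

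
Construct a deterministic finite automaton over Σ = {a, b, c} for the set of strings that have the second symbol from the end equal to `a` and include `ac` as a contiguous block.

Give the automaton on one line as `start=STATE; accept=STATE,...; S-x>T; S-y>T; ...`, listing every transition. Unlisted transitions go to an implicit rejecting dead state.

Run two small machines in parallel and take their product. The first has 13 states tracking the last 2 symbols read; the second has 3 states tracking whether and how much of `ac` has been seen. A product state is a pair (one from each), accepting exactly when both do. Equivalent product states are then merged.
6 states suffice.
        a   b   c  
>  q0   q1  q0  q0 
   q1   q1  q0  q2 
 * q2   q3  q4  q4 
   q3   q5  q2  q2 
   q4   q3  q4  q4 
 * q5   q5  q2  q2 
(> = start, * = accepting)

start=q0; accept=q2,q5; q0-a>q1; q0-b>q0; q0-c>q0; q1-a>q1; q1-b>q0; q1-c>q2; q2-a>q3; q2-b>q4; q2-c>q4; q3-a>q5; q3-b>q2; q3-c>q2; q4-a>q3; q4-b>q4; q4-c>q4; q5-a>q5; q5-b>q2; q5-c>q2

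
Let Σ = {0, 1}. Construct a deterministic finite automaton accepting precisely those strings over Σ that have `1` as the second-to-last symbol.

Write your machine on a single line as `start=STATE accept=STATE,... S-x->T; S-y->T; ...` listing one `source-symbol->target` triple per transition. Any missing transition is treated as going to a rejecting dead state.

start=q0; accept=q5,q6; q0-0->q1; q0-1->q2; q1-0->q3; q1-1->q4; q2-0->q5; q2-1->q6; q3-0->q3; q3-1->q4; q4-0->q5; q4-1->q6; q5-0->q3; q5-1->q4; q6-0->q5; q6-1->q6

Because acceptance depends on a position counted from the end, the machine has to buffer the most recent 2 symbols. Make each state the string of the last up-to-2 symbols read; on input `x` shift the window left and append `x`. Accept when the buffered window has length 2 and begins with `1`.
With 7 states:
        0   1  
>  q0   q1  q2 
   q1   q3  q4 
   q2   q5  q6 
   q3   q3  q4 
   q4   q5  q6 
 * q5   q3  q4 
 * q6   q5  q6 
(> = start, * = accepting)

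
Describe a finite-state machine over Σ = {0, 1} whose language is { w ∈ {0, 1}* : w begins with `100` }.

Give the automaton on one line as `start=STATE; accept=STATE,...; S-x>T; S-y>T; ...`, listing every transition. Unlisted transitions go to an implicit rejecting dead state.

Check the first 3 symbols one by one: q0 through q2 record how many have matched `100` so far; any wrong symbol goes to the dead state q4. After all 3 match we enter the accepting sink q3.
With 5 states:
        0   1  
>  q0   q4  q1 
   q1   q2  q4 
   q2   q3  q4 
 * q3   q3  q3 
   q4   q4  q4 
(> = start, * = accepting)

start=q0; accept=q3; q0-0>q4; q0-1>q1; q1-0>q2; q1-1>q4; q2-0>q3; q2-1>q4; q3-0>q3; q3-1>q3; q4-0>q4; q4-1>q4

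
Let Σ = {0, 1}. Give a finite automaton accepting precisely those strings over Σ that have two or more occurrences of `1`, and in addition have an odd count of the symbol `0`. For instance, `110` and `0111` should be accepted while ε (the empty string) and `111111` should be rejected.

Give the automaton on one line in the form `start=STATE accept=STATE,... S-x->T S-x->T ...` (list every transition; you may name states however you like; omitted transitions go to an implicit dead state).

start=S0 accept=S5,S7 S0-0->S1 S0-1->S2 S1-0->S0 S1-1->S3 S2-0->S3 S2-1->S4 S3-0->S2 S3-1->S5 S4-0->S5 S4-1->S6 S5-0->S4 S5-1->S7 S6-0->S7 S6-1->S6 S7-0->S6 S7-1->S7

Build one automaton per condition and run them in lockstep. The first has 4 states tracking the count of `1`s, saturating at 3; the second has 2 states tracking the count of `0`s modulo 2. A product state is a pair (one from each), accepting exactly when both do.
With 8 states:
        0   1  
>  S0   S1  S2 
   S1   S0  S3 
   S2   S3  S4 
   S3   S2  S5 
   S4   S5  S6 
 * S5   S4  S7 
   S6   S7  S6 
 * S7   S6  S7 
(> = start, * = accepting)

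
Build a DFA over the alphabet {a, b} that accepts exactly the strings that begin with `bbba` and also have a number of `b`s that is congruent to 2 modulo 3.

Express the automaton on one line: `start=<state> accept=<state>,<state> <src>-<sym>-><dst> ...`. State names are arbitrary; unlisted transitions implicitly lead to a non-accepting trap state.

Run two small machines in parallel and take their product. One (6 states) tracks whether the input so far still matches the prefix `bbba`; the other (3 states) tracks the count of `b`s modulo 3. Each combined state is a pair, one component from each; accept when both components accept. Equivalent product states are then merged.
8 states suffice.
        a   b  
>  s0   s1  s2 
   s1   s1  s1 
   s2   s1  s3 
   s3   s1  s4 
   s4   s5  s1 
   s5   s5  s6 
   s6   s6  s7 
 * s7   s7  s5 
(> = start, * = accepting)

start=s0 accept=s7 s0-a->s1 s0-b->s2 s1-a->s1 s1-b->s1 s2-a->s1 s2-b->s3 s3-a->s1 s3-b->s4 s4-a->s5 s4-b->s1 s5-a->s5 s5-b->s6 s6-a->s6 s6-b->s7 s7-a->s7 s7-b->s5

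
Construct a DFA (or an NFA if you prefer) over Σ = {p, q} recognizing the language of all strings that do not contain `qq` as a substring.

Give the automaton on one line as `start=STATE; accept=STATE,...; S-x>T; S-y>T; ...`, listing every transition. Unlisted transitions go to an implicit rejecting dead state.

start=A; accept=A,B; A-p>A; A-q>B; B-p>A; B-q>C; C-p>C; C-q>C

This is the complement of 'contains `qq`'. Use the same substring-matching states — A through C holding how much of `qq` has just been matched — but flip the accepting set: everything except the trap C accepts.
3 states suffice.
       p  q 
>* A   A  B 
 * B   A  C 
   C   C  C 
(> = start, * = accepting)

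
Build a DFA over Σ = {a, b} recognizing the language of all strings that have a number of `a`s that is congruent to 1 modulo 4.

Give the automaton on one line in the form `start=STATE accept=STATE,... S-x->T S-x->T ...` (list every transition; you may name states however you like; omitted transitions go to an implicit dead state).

The only thing that matters is how many `a`s have appeared, reduced mod 4. Use one state per residue: q0 for 0, …, q3 for 3. Reading `a` moves to the next residue; anything else stays put. q1 is accepting.
4 states suffice.
        a   b  
>  q0   q1  q0 
 * q1   q2  q1 
   q2   q3  q2 
   q3   q0  q3 
(> = start, * = accepting)

start=q0 accept=q1 q0-a->q1 q0-b->q0 q1-a->q2 q1-b->q1 q2-a->q3 q2-b->q2 q3-a->q0 q3-b->q3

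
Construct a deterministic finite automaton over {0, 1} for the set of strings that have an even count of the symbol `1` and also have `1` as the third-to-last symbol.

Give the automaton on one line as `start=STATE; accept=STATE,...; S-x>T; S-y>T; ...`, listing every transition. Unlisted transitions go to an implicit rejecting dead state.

start=S0; accept=S12,S13,S19,S22; S0-0>S1; S0-1>S2; S1-0>S3; S1-1>S4; S2-0>S5; S2-1>S6; S3-0>S7; S3-1>S8; S4-0>S9; S4-1>S10; S5-0>S11; S5-1>S12; S6-0>S13; S6-1>S14; S7-0>S7; S7-1>S8; S8-0>S9; S8-1>S10; S9-0>S11; S9-1>S12; S10-0>S13; S10-1>S14; S11-0>S15; S11-1>S16; S12-0>S17; S12-1>S18; S13-0>S19; S13-1>S20; S14-0>S21; S14-1>S22; S15-0>S15; S15-1>S16; S16-0>S17; S16-1>S18; S17-0>S19; S17-1>S20; S18-0>S21; S18-1>S22; S19-0>S7; S19-1>S8; S20-0>S9; S20-1>S10; S21-0>S11; S21-1>S12; S22-0>S13; S22-1>S14

Run two small machines in parallel and take their product. One (2 states) tracks the count of `1`s modulo 2; the other (15 states) tracks the last 3 symbols read. Each combined state is a pair, one component from each; accept when both components accept.
23 states suffice.
          0    1  
>  S0     S1   S2 
   S1     S3   S4 
   S2     S5   S6 
   S3     S7   S8 
   S4     S9  S10 
   S5    S11  S12 
   S6    S13  S14 
   S7     S7   S8 
   S8     S9  S10 
   S9    S11  S12 
   S10   S13  S14 
   S11   S15  S16 
 * S12   S17  S18 
 * S13   S19  S20 
   S14   S21  S22 
   S15   S15  S16 
   S16   S17  S18 
   S17   S19  S20 
   S18   S21  S22 
 * S19    S7   S8 
   S20    S9  S10 
   S21   S11  S12 
 * S22   S13  S14 
(> = start, * = accepting)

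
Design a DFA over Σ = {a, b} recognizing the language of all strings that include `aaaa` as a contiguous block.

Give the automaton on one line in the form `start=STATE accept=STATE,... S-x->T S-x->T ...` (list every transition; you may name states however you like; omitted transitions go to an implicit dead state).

Track how much of `aaaa` has been matched so far: state s0 is no progress, s4 is the absorbing accept state reached once `aaaa` has occurred. Intermediate states record partial matches; on a mismatch, fall back to the longest reusable overlap.
        a   b  
>  s0   s1  s0 
   s1   s2  s0 
   s2   s3  s0 
   s3   s4  s0 
 * s4   s4  s4 
(> = start, * = accepting)

start=s0 accept=s4 s0-a->s1 s0-b->s0 s1-a->s2 s1-b->s0 s2-a->s3 s2-b->s0 s3-a->s4 s3-b->s0 s4-a->s4 s4-b->s4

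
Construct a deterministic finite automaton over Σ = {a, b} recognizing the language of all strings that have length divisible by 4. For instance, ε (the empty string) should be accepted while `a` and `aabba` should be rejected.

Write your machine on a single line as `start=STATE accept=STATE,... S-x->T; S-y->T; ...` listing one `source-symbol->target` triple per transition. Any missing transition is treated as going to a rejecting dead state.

Count input length modulo 4: every symbol advances one step around the cycle S0 → S1 → S2 → S3 → S0. Accept at S0.
4 states suffice.
        a   b  
>* S0   S1  S1 
   S1   S2  S2 
   S2   S3  S3 
   S3   S0  S0 
(> = start, * = accepting)

start=S0; accept=S0; S0-a->S1; S0-b->S1; S1-a->S2; S1-b->S2; S2-a->S3; S2-b->S3; S3-a->S0; S3-b->S0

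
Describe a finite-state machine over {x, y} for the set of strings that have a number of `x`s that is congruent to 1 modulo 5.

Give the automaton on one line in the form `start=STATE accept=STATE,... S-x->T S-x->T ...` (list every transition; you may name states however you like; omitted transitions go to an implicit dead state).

start=q0 accept=q1 q0-x->q1 q0-y->q0 q1-x->q2 q1-y->q1 q2-x->q3 q2-y->q2 q3-x->q4 q3-y->q3 q4-x->q0 q4-y->q4

Keep the running count of `x`s modulo 5: each `x` advances along the cycle q0 → q1 → q2 → q3 → q4 → q0 while other symbols loop. Accept at q1.
        x   y  
>  q0   q1  q0 
 * q1   q2  q1 
   q2   q3  q2 
   q3   q4  q3 
   q4   q0  q4 
(> = start, * = accepting)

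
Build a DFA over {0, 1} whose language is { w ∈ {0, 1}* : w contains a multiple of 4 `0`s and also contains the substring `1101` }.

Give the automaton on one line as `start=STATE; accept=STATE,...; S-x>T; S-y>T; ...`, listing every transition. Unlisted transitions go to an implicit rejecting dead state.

start=A; accept=T; A-0>B; A-1>C; B-0>D; B-1>E; C-0>B; C-1>F; D-0>G; D-1>H; E-0>D; E-1>I; F-0>J; F-1>F; G-0>A; G-1>K; H-0>G; H-1>L; I-0>M; I-1>I; J-0>D; J-1>N; K-0>A; K-1>O; L-0>P; L-1>L; M-0>G; M-1>Q; N-0>Q; N-1>N; O-0>R; O-1>O; P-0>A; P-1>S; Q-0>S; Q-1>Q; R-0>B; R-1>T; S-0>T; S-1>S; T-0>N; T-1>T

Build one automaton per condition and run them in lockstep. The first has 4 states tracking the count of `0`s modulo 4; the second has 5 states tracking whether and how much of `1101` has been seen. A product state is a pair (one from each), accepting exactly when both do.
       0  1 
>  A   B  C 
   B   D  E 
   C   B  F 
   D   G  H 
   E   D  I 
   F   J  F 
   G   A  K 
   H   G  L 
   I   M  I 
   J   D  N 
   K   A  O 
   L   P  L 
   M   G  Q 
   N   Q  N 
   O   R  O 
   P   A  S 
   Q   S  Q 
   R   B  T 
   S   T  S 
 * T   N  T 
(> = start, * = accepting)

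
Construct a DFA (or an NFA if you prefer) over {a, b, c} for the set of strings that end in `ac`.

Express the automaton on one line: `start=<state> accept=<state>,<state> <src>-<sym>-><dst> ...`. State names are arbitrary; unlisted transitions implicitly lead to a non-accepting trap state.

Remember how much of `ac` the current input suffix matches. State q0 means no match yet; q1 means the last symbol is `a`; q2 means the last 2 symbols are `ac`. Only q2 accepts. On a mismatch, fall back to the longest proper suffix that is still a prefix of `ac`.
        a   b   c  
>  q0   q1  q0  q0 
   q1   q1  q0  q2 
 * q2   q1  q0  q0 
(> = start, * = accepting)

start=q0 accept=q2 q0-a->q1 q0-b->q0 q0-c->q0 q1-a->q1 q1-b->q0 q1-c->q2 q2-a->q1 q2-b->q0 q2-c->q0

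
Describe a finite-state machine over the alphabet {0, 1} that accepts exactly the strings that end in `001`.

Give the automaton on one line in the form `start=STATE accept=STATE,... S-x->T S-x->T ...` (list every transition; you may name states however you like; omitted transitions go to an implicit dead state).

start=s0 accept=s3 s0-0->s1 s0-1->s0 s1-0->s2 s1-1->s0 s2-0->s2 s2-1->s3 s3-0->s1 s3-1->s0

Remember how much of `001` the current input suffix matches. State s0 means no match yet; s1 means the last symbol is `0`; s2 means the last 2 symbols are `00`; s3 means the last 3 symbols are `001`. Only s3 accepts. On a mismatch, fall back to the longest proper suffix that is still a prefix of `001`.
4 states suffice.
        0   1  
>  s0   s1  s0 
   s1   s2  s0 
   s2   s2  s3 
 * s3   s1  s0 
(> = start, * = accepting)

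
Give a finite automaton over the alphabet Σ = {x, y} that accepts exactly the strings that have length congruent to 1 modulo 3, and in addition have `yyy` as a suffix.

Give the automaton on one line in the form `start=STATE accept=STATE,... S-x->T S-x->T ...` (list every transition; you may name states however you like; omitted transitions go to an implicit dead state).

Build one automaton per condition and run them in lockstep. One (3 states) tracks the input length modulo 3; the other (4 states) tracks how much of the suffix `yyy` has currently been matched. Each combined state is a pair, one component from each; accept when both components accept. Minimizing collapses redundant product states.
A 6-state machine:
       x  y 
>  A   B  B 
   B   C  D 
   C   A  A 
   D   A  E 
   E   B  F 
 * F   C  D 
(> = start, * = accepting)

start=A accept=F A-x->B A-y->B B-x->C B-y->D C-x->A C-y->A D-x->A D-y->E E-x->B E-y->F F-x->C F-y->D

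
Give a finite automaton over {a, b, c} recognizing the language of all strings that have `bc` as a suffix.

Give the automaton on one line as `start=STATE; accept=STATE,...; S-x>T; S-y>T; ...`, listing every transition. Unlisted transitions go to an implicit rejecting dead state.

start=S0; accept=S2; S0-a>S0; S0-b>S1; S0-c>S0; S1-a>S0; S1-b>S1; S1-c>S2; S2-a>S0; S2-b>S1; S2-c>S0

Let each state record the length of the longest suffix of the input read so far that is also a prefix of `bc`. S1 means the last symbol is `b`; S2 means the last 2 symbols are `bc`. Accept only at S2, where the string currently ends in `bc`.
A 3-state machine:
        a   b   c  
>  S0   S0  S1  S0 
   S1   S0  S1  S2 
 * S2   S0  S1  S0 
(> = start, * = accepting)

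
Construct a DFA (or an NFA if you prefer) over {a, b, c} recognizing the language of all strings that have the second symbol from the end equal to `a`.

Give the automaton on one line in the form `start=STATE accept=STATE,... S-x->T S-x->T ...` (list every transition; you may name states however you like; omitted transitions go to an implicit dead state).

A DFA must remember the last 2 symbols (since which symbol is second-to-last isn't known until the input ends). Use one state per possible window of the last ≤2 symbols; accept from those whose window starts with `a`.
A 13-state machine:
          a    b    c  
>  q0     q1   q2   q3 
   q1     q4   q5   q6 
   q2     q7   q8   q9 
   q3    q10  q11  q12 
 * q4     q4   q5   q6 
 * q5     q7   q8   q9 
 * q6    q10  q11  q12 
   q7     q4   q5   q6 
   q8     q7   q8   q9 
   q9    q10  q11  q12 
   q10    q4   q5   q6 
   q11    q7   q8   q9 
   q12   q10  q11  q12 
(> = start, * = accepting)

start=q0 accept=q4,q5,q6 q0-a->q1 q0-b->q2 q0-c->q3 q1-a->q4 q1-b->q5 q1-c->q6 q2-a->q7 q2-b->q8 q2-c->q9 q3-a->q10 q3-b->q11 q3-c->q12 q4-a->q4 q4-b->q5 q4-c->q6 q5-a->q7 q5-b->q8 q5-c->q9 q6-a->q10 q6-b->q11 q6-c->q12 q7-a->q4 q7-b->q5 q7-c->q6 q8-a->q7 q8-b->q8 q8-c->q9 q9-a->q10 q9-b->q11 q9-c->q12 q10-a->q4 q10-b->q5 q10-c->q6 q11-a->q7 q11-b->q8 q11-c->q9 q12-a->q10 q12-b->q11 q12-c->q12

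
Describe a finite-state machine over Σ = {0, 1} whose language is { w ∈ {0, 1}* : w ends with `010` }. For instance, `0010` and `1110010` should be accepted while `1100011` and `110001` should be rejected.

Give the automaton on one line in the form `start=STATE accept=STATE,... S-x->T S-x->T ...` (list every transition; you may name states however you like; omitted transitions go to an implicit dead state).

Let each state record the length of the longest suffix of the input read so far that is also a prefix of `010`. B means the last symbol is `0`; C means the last 2 symbols are `01`; D means the last 3 symbols are `010`. Accept only at D, where the string currently ends in `010`.
A 4-state machine:
       0  1 
>  A   B  A 
   B   B  C 
   C   D  A 
 * D   B  C 
(> = start, * = accepting)

start=A accept=D A-0->B A-1->A B-0->B B-1->C C-0->D C-1->A D-0->B D-1->C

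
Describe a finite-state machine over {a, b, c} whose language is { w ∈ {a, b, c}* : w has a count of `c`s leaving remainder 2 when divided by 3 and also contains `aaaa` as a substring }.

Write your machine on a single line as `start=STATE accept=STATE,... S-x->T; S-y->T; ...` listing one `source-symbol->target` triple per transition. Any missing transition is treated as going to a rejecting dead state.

start=s0; accept=s14; s0-a->s1; s0-b->s0; s0-c->s2; s1-a->s3; s1-b->s0; s1-c->s2; s2-a->s4; s2-b->s2; s2-c->s5; s3-a->s6; s3-b->s0; s3-c->s2; s4-a->s7; s4-b->s2; s4-c->s5; s5-a->s8; s5-b->s5; s5-c->s0; s6-a->s9; s6-b->s0; s6-c->s2; s7-a->s10; s7-b->s2; s7-c->s5; s8-a->s11; s8-b->s5; s8-c->s0; s9-a->s9; s9-b->s9; s9-c->s12; s10-a->s12; s10-b->s2; s10-c->s5; s11-a->s13; s11-b->s5; s11-c->s0; s12-a->s12; s12-b->s12; s12-c->s14; s13-a->s14; s13-b->s5; s13-c->s0; s14-a->s14; s14-b->s14; s14-c->s9

Run two small machines in parallel and take their product. One (3 states) tracks the count of `c`s modulo 3; the other (5 states) tracks whether and how much of `aaaa` has been seen. Each combined state is a pair, one component from each; accept when both components accept.
With 15 states:
          a    b    c  
>  s0     s1   s0   s2 
   s1     s3   s0   s2 
   s2     s4   s2   s5 
   s3     s6   s0   s2 
   s4     s7   s2   s5 
   s5     s8   s5   s0 
   s6     s9   s0   s2 
   s7    s10   s2   s5 
   s8    s11   s5   s0 
   s9     s9   s9  s12 
   s10   s12   s2   s5 
   s11   s13   s5   s0 
   s12   s12  s12  s14 
   s13   s14   s5   s0 
 * s14   s14  s14   s9 
(> = start, * = accepting)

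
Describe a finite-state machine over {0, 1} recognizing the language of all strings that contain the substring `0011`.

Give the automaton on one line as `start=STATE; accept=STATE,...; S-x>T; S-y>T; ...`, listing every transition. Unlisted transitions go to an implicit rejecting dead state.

States S0..S3 record the length of the longest prefix of `0011` that matches the current input suffix. Reaching S4 means `0011` has been seen, and we stay there forever. Accept from S4.
        0   1  
>  S0   S1  S0 
   S1   S2  S0 
   S2   S2  S3 
   S3   S1  S4 
 * S4   S4  S4 
(> = start, * = accepting)

start=S0; accept=S4; S0-0>S1; S0-1>S0; S1-0>S2; S1-1>S0; S2-0>S2; S2-1>S3; S3-0>S1; S3-1>S4; S4-0>S4; S4-1>S4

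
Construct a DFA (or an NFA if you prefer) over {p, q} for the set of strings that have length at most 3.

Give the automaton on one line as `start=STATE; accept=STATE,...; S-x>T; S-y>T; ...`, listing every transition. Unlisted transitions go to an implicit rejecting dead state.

start=s0; accept=s0,s1,s2,s3; s0-p>s1; s0-q>s1; s1-p>s2; s1-q>s2; s2-p>s3; s2-q>s3; s3-p>s4; s3-q>s4; s4-p>s4; s4-q>s4

Count input length up to 4: every symbol moves from s0 toward s4, which means 'more than 3' and absorbs. Accept from {s0, s1, s2, s3}.
With 5 states:
        p   q  
>* s0   s1  s1 
 * s1   s2  s2 
 * s2   s3  s3 
 * s3   s4  s4 
   s4   s4  s4 
(> = start, * = accepting)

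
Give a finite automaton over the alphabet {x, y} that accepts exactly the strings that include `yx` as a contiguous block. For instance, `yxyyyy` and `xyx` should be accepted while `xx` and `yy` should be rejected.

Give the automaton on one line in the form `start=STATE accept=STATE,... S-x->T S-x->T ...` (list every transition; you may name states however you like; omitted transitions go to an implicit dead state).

start=s0 accept=s2 s0-x->s0 s0-y->s1 s1-x->s2 s1-y->s1 s2-x->s2 s2-y->s2

Track how much of `yx` has been matched so far: state s0 is no progress, s2 is the absorbing accept state reached once `yx` has occurred. Intermediate states record partial matches; on a mismatch, fall back to the longest reusable overlap.
With 3 states:
        x   y  
>  s0   s0  s1 
   s1   s2  s1 
 * s2   s2  s2 
(> = start, * = accepting)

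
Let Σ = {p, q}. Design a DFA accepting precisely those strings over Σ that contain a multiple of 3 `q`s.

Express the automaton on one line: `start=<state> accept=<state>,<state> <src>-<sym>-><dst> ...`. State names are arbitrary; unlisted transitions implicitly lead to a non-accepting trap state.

start=s0 accept=s0 s0-p->s0 s0-q->s1 s1-p->s1 s1-q->s2 s2-p->s2 s2-q->s0

The only thing that matters is how many `q`s have appeared, reduced mod 3. Use one state per residue: s0 for 0, …, s2 for 2. Reading `q` moves to the next residue; anything else stays put. s0 is accepting.
With 3 states:
        p   q  
>* s0   s0  s1 
   s1   s1  s2 
   s2   s2  s0 
(> = start, * = accepting)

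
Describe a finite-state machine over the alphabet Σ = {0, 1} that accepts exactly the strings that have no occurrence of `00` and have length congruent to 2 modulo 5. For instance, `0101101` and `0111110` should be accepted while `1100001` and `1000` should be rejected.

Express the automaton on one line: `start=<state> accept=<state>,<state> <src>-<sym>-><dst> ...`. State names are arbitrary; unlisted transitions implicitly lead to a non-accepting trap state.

start=s0 accept=s4,s5 s0-0->s1 s0-1->s2 s1-0->s3 s1-1->s4 s2-0->s5 s2-1->s4 s3-0->s3 s3-1->s3 s4-0->s6 s4-1->s7 s5-0->s3 s5-1->s7 s6-0->s3 s6-1->s8 s7-0->s9 s7-1->s8 s8-0->s10 s8-1->s0 s9-0->s3 s9-1->s0 s10-0->s3 s10-1->s2

Build one automaton per condition and run them in lockstep. The first has 3 states tracking partial matches of the forbidden pattern `00`; the second has 5 states tracking the input length modulo 5. A product state is a pair (one from each), accepting exactly when both do. Equivalent product states are then merged.
With 11 states:
          0    1  
>  s0     s1   s2 
   s1     s3   s4 
   s2     s5   s4 
   s3     s3   s3 
 * s4     s6   s7 
 * s5     s3   s7 
   s6     s3   s8 
   s7     s9   s8 
   s8    s10   s0 
   s9     s3   s0 
   s10    s3   s2 
(> = start, * = accepting)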